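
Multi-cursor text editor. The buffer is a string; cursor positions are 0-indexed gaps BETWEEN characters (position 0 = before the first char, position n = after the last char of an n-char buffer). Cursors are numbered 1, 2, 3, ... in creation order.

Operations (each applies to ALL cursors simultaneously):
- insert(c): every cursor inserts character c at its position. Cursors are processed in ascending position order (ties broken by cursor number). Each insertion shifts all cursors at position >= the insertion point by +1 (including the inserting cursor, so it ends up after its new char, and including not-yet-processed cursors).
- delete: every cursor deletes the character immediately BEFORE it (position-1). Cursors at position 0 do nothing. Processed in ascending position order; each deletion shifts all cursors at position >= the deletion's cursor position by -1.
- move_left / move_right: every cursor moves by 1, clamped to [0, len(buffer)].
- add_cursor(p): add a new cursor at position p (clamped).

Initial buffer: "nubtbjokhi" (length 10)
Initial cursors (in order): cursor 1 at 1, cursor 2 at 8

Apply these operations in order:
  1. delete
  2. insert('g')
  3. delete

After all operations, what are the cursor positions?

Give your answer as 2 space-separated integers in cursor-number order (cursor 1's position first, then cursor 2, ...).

After op 1 (delete): buffer="ubtbjohi" (len 8), cursors c1@0 c2@6, authorship ........
After op 2 (insert('g')): buffer="gubtbjoghi" (len 10), cursors c1@1 c2@8, authorship 1......2..
After op 3 (delete): buffer="ubtbjohi" (len 8), cursors c1@0 c2@6, authorship ........

Answer: 0 6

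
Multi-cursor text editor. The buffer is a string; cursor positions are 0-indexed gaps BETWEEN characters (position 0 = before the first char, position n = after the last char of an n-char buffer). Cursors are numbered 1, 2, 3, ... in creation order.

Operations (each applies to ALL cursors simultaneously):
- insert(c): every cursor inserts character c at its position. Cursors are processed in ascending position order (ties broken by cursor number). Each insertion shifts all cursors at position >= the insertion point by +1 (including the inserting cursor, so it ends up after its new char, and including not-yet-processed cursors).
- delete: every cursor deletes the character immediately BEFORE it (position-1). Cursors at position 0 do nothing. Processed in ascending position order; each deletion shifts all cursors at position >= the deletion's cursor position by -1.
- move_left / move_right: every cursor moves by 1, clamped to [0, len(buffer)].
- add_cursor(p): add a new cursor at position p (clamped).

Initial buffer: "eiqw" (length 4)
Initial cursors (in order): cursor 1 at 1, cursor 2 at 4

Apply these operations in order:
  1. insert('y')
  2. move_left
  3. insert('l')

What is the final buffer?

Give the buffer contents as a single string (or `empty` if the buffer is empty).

After op 1 (insert('y')): buffer="eyiqwy" (len 6), cursors c1@2 c2@6, authorship .1...2
After op 2 (move_left): buffer="eyiqwy" (len 6), cursors c1@1 c2@5, authorship .1...2
After op 3 (insert('l')): buffer="elyiqwly" (len 8), cursors c1@2 c2@7, authorship .11...22

Answer: elyiqwly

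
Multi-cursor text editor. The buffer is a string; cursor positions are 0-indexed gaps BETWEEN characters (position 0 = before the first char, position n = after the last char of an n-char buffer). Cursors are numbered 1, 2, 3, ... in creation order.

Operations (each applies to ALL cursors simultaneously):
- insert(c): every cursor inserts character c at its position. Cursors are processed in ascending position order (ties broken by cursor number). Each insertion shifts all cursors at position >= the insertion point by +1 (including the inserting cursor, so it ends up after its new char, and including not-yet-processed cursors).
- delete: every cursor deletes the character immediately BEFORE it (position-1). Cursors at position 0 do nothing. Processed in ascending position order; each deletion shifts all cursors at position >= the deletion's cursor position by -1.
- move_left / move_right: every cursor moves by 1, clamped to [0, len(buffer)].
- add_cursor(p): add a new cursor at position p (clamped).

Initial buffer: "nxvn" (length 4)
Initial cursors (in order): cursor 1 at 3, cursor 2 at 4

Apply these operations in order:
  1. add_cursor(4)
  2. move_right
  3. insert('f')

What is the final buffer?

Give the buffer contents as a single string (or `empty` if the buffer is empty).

Answer: nxvnfff

Derivation:
After op 1 (add_cursor(4)): buffer="nxvn" (len 4), cursors c1@3 c2@4 c3@4, authorship ....
After op 2 (move_right): buffer="nxvn" (len 4), cursors c1@4 c2@4 c3@4, authorship ....
After op 3 (insert('f')): buffer="nxvnfff" (len 7), cursors c1@7 c2@7 c3@7, authorship ....123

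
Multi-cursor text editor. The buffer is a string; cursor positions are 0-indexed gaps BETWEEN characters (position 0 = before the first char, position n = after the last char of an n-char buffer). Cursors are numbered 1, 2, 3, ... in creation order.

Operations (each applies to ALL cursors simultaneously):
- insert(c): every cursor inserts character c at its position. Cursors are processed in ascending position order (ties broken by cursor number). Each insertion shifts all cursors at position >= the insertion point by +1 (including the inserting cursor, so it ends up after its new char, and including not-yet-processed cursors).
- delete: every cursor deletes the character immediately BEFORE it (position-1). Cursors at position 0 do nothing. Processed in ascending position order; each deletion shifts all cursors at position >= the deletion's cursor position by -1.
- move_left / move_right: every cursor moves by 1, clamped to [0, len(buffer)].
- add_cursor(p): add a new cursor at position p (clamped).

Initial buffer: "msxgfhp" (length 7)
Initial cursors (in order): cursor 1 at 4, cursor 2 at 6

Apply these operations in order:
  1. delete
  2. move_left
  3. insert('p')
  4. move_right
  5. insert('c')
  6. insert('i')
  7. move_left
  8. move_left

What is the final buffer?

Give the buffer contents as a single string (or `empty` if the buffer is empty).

After op 1 (delete): buffer="msxfp" (len 5), cursors c1@3 c2@4, authorship .....
After op 2 (move_left): buffer="msxfp" (len 5), cursors c1@2 c2@3, authorship .....
After op 3 (insert('p')): buffer="mspxpfp" (len 7), cursors c1@3 c2@5, authorship ..1.2..
After op 4 (move_right): buffer="mspxpfp" (len 7), cursors c1@4 c2@6, authorship ..1.2..
After op 5 (insert('c')): buffer="mspxcpfcp" (len 9), cursors c1@5 c2@8, authorship ..1.12.2.
After op 6 (insert('i')): buffer="mspxcipfcip" (len 11), cursors c1@6 c2@10, authorship ..1.112.22.
After op 7 (move_left): buffer="mspxcipfcip" (len 11), cursors c1@5 c2@9, authorship ..1.112.22.
After op 8 (move_left): buffer="mspxcipfcip" (len 11), cursors c1@4 c2@8, authorship ..1.112.22.

Answer: mspxcipfcip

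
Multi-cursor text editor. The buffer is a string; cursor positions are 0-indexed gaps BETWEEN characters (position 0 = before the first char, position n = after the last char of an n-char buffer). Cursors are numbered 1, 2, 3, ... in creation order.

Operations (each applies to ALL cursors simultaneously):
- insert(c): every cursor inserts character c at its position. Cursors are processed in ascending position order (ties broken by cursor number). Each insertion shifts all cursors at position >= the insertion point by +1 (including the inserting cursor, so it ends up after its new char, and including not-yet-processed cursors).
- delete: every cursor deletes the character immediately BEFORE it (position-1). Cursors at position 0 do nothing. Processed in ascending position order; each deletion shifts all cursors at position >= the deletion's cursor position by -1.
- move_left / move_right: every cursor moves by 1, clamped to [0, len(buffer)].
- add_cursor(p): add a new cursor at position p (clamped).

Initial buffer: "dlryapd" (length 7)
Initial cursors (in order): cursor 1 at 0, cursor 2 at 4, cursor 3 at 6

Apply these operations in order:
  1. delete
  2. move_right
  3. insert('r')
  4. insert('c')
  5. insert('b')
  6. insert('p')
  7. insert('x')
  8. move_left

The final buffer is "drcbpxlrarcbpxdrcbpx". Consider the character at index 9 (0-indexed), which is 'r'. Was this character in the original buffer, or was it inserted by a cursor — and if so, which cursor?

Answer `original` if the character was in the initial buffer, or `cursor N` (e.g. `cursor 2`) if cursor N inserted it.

Answer: cursor 2

Derivation:
After op 1 (delete): buffer="dlrad" (len 5), cursors c1@0 c2@3 c3@4, authorship .....
After op 2 (move_right): buffer="dlrad" (len 5), cursors c1@1 c2@4 c3@5, authorship .....
After op 3 (insert('r')): buffer="drlrardr" (len 8), cursors c1@2 c2@6 c3@8, authorship .1...2.3
After op 4 (insert('c')): buffer="drclrarcdrc" (len 11), cursors c1@3 c2@8 c3@11, authorship .11...22.33
After op 5 (insert('b')): buffer="drcblrarcbdrcb" (len 14), cursors c1@4 c2@10 c3@14, authorship .111...222.333
After op 6 (insert('p')): buffer="drcbplrarcbpdrcbp" (len 17), cursors c1@5 c2@12 c3@17, authorship .1111...2222.3333
After op 7 (insert('x')): buffer="drcbpxlrarcbpxdrcbpx" (len 20), cursors c1@6 c2@14 c3@20, authorship .11111...22222.33333
After op 8 (move_left): buffer="drcbpxlrarcbpxdrcbpx" (len 20), cursors c1@5 c2@13 c3@19, authorship .11111...22222.33333
Authorship (.=original, N=cursor N): . 1 1 1 1 1 . . . 2 2 2 2 2 . 3 3 3 3 3
Index 9: author = 2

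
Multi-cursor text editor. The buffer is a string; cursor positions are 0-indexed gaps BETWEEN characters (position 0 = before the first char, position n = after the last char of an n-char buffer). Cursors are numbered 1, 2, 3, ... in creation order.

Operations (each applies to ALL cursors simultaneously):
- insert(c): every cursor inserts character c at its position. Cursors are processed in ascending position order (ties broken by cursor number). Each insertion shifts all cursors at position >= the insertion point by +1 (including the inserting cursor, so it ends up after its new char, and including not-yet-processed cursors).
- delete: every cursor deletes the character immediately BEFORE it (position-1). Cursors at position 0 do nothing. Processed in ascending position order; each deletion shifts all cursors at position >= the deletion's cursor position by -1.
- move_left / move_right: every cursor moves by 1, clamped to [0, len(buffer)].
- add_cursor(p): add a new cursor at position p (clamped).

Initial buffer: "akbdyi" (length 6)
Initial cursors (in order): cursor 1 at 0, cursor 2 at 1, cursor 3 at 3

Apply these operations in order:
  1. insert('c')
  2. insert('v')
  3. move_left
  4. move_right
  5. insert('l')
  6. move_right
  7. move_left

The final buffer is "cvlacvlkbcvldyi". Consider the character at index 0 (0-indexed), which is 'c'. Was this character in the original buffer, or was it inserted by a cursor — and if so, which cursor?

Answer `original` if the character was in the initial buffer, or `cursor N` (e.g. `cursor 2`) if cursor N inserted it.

After op 1 (insert('c')): buffer="cackbcdyi" (len 9), cursors c1@1 c2@3 c3@6, authorship 1.2..3...
After op 2 (insert('v')): buffer="cvacvkbcvdyi" (len 12), cursors c1@2 c2@5 c3@9, authorship 11.22..33...
After op 3 (move_left): buffer="cvacvkbcvdyi" (len 12), cursors c1@1 c2@4 c3@8, authorship 11.22..33...
After op 4 (move_right): buffer="cvacvkbcvdyi" (len 12), cursors c1@2 c2@5 c3@9, authorship 11.22..33...
After op 5 (insert('l')): buffer="cvlacvlkbcvldyi" (len 15), cursors c1@3 c2@7 c3@12, authorship 111.222..333...
After op 6 (move_right): buffer="cvlacvlkbcvldyi" (len 15), cursors c1@4 c2@8 c3@13, authorship 111.222..333...
After op 7 (move_left): buffer="cvlacvlkbcvldyi" (len 15), cursors c1@3 c2@7 c3@12, authorship 111.222..333...
Authorship (.=original, N=cursor N): 1 1 1 . 2 2 2 . . 3 3 3 . . .
Index 0: author = 1

Answer: cursor 1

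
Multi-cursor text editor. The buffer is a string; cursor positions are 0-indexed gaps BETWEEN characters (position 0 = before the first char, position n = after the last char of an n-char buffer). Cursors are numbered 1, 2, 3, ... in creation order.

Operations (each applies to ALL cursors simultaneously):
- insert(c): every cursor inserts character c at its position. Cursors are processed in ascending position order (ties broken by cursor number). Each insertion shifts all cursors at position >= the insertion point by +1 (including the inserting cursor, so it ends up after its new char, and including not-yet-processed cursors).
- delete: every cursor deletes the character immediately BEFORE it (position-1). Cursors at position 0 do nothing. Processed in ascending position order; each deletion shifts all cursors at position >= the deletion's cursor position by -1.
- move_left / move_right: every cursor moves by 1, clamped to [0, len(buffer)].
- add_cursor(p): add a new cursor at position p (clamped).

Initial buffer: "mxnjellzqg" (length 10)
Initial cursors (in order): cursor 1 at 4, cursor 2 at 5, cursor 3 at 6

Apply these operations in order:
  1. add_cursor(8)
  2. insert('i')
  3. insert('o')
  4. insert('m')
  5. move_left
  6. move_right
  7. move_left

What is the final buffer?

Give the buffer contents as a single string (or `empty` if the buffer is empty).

After op 1 (add_cursor(8)): buffer="mxnjellzqg" (len 10), cursors c1@4 c2@5 c3@6 c4@8, authorship ..........
After op 2 (insert('i')): buffer="mxnjieililziqg" (len 14), cursors c1@5 c2@7 c3@9 c4@12, authorship ....1.2.3..4..
After op 3 (insert('o')): buffer="mxnjioeioliolzioqg" (len 18), cursors c1@6 c2@9 c3@12 c4@16, authorship ....11.22.33..44..
After op 4 (insert('m')): buffer="mxnjiomeiomliomlziomqg" (len 22), cursors c1@7 c2@11 c3@15 c4@20, authorship ....111.222.333..444..
After op 5 (move_left): buffer="mxnjiomeiomliomlziomqg" (len 22), cursors c1@6 c2@10 c3@14 c4@19, authorship ....111.222.333..444..
After op 6 (move_right): buffer="mxnjiomeiomliomlziomqg" (len 22), cursors c1@7 c2@11 c3@15 c4@20, authorship ....111.222.333..444..
After op 7 (move_left): buffer="mxnjiomeiomliomlziomqg" (len 22), cursors c1@6 c2@10 c3@14 c4@19, authorship ....111.222.333..444..

Answer: mxnjiomeiomliomlziomqg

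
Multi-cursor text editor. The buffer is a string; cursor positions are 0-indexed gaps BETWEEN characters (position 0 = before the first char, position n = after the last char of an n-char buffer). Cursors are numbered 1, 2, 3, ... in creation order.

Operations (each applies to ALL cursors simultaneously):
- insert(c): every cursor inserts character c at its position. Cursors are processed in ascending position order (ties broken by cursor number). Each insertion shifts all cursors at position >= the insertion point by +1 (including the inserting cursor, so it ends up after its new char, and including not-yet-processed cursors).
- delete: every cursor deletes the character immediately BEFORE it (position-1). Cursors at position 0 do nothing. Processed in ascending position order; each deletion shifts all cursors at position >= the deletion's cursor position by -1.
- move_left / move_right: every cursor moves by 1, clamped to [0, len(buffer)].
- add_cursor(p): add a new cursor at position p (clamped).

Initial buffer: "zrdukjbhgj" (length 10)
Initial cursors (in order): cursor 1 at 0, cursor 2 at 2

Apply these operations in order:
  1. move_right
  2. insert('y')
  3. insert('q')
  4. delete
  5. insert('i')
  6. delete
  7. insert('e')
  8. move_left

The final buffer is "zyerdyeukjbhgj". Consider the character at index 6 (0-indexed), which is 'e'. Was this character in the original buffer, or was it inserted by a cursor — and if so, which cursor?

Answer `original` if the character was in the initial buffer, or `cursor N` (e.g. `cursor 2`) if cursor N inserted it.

Answer: cursor 2

Derivation:
After op 1 (move_right): buffer="zrdukjbhgj" (len 10), cursors c1@1 c2@3, authorship ..........
After op 2 (insert('y')): buffer="zyrdyukjbhgj" (len 12), cursors c1@2 c2@5, authorship .1..2.......
After op 3 (insert('q')): buffer="zyqrdyqukjbhgj" (len 14), cursors c1@3 c2@7, authorship .11..22.......
After op 4 (delete): buffer="zyrdyukjbhgj" (len 12), cursors c1@2 c2@5, authorship .1..2.......
After op 5 (insert('i')): buffer="zyirdyiukjbhgj" (len 14), cursors c1@3 c2@7, authorship .11..22.......
After op 6 (delete): buffer="zyrdyukjbhgj" (len 12), cursors c1@2 c2@5, authorship .1..2.......
After op 7 (insert('e')): buffer="zyerdyeukjbhgj" (len 14), cursors c1@3 c2@7, authorship .11..22.......
After op 8 (move_left): buffer="zyerdyeukjbhgj" (len 14), cursors c1@2 c2@6, authorship .11..22.......
Authorship (.=original, N=cursor N): . 1 1 . . 2 2 . . . . . . .
Index 6: author = 2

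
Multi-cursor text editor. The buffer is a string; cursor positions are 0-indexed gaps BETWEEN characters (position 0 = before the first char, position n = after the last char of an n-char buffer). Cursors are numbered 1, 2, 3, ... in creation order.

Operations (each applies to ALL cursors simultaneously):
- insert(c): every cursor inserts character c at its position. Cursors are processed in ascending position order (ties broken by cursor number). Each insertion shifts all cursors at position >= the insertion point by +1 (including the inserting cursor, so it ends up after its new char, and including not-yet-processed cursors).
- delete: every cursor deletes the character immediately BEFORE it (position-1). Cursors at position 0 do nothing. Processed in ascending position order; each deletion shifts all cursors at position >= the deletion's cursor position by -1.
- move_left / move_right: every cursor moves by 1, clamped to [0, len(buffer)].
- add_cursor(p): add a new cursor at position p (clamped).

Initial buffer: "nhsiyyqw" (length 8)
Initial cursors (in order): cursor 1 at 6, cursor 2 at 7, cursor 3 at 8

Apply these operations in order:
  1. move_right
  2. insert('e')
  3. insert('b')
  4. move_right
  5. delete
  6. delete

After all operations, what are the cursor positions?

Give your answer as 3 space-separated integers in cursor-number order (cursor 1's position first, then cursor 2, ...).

Answer: 8 8 8

Derivation:
After op 1 (move_right): buffer="nhsiyyqw" (len 8), cursors c1@7 c2@8 c3@8, authorship ........
After op 2 (insert('e')): buffer="nhsiyyqewee" (len 11), cursors c1@8 c2@11 c3@11, authorship .......1.23
After op 3 (insert('b')): buffer="nhsiyyqebweebb" (len 14), cursors c1@9 c2@14 c3@14, authorship .......11.2323
After op 4 (move_right): buffer="nhsiyyqebweebb" (len 14), cursors c1@10 c2@14 c3@14, authorship .......11.2323
After op 5 (delete): buffer="nhsiyyqebee" (len 11), cursors c1@9 c2@11 c3@11, authorship .......1123
After op 6 (delete): buffer="nhsiyyqe" (len 8), cursors c1@8 c2@8 c3@8, authorship .......1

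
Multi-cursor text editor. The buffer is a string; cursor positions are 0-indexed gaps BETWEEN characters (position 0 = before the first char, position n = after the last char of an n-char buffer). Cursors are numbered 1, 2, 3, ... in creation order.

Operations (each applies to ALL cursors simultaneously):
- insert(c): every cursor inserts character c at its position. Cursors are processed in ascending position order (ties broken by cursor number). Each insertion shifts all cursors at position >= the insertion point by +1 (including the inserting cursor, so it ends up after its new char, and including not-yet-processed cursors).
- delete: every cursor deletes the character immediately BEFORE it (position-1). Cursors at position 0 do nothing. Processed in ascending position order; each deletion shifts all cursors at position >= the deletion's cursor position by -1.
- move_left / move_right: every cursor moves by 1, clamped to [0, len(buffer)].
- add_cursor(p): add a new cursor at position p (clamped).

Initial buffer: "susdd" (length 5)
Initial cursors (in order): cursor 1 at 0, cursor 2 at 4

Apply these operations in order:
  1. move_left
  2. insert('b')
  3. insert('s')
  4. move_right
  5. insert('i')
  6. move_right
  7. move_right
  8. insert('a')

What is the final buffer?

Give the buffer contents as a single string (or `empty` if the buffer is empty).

Answer: bssiusabsdida

Derivation:
After op 1 (move_left): buffer="susdd" (len 5), cursors c1@0 c2@3, authorship .....
After op 2 (insert('b')): buffer="bsusbdd" (len 7), cursors c1@1 c2@5, authorship 1...2..
After op 3 (insert('s')): buffer="bssusbsdd" (len 9), cursors c1@2 c2@7, authorship 11...22..
After op 4 (move_right): buffer="bssusbsdd" (len 9), cursors c1@3 c2@8, authorship 11...22..
After op 5 (insert('i')): buffer="bssiusbsdid" (len 11), cursors c1@4 c2@10, authorship 11.1..22.2.
After op 6 (move_right): buffer="bssiusbsdid" (len 11), cursors c1@5 c2@11, authorship 11.1..22.2.
After op 7 (move_right): buffer="bssiusbsdid" (len 11), cursors c1@6 c2@11, authorship 11.1..22.2.
After op 8 (insert('a')): buffer="bssiusabsdida" (len 13), cursors c1@7 c2@13, authorship 11.1..122.2.2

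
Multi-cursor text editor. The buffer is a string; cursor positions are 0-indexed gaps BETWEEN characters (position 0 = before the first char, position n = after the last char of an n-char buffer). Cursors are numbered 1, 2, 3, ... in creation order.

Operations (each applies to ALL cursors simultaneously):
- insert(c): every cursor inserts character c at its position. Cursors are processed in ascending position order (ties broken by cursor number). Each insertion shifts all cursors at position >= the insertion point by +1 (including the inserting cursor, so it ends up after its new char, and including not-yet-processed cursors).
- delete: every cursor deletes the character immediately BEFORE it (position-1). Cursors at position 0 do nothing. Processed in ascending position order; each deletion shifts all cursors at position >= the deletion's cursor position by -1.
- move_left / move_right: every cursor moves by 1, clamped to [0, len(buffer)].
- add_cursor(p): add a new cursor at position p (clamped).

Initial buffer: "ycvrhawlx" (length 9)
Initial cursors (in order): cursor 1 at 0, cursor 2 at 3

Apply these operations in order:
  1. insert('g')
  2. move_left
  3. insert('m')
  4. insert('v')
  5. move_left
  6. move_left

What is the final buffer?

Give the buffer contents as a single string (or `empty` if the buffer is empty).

After op 1 (insert('g')): buffer="gycvgrhawlx" (len 11), cursors c1@1 c2@5, authorship 1...2......
After op 2 (move_left): buffer="gycvgrhawlx" (len 11), cursors c1@0 c2@4, authorship 1...2......
After op 3 (insert('m')): buffer="mgycvmgrhawlx" (len 13), cursors c1@1 c2@6, authorship 11...22......
After op 4 (insert('v')): buffer="mvgycvmvgrhawlx" (len 15), cursors c1@2 c2@8, authorship 111...222......
After op 5 (move_left): buffer="mvgycvmvgrhawlx" (len 15), cursors c1@1 c2@7, authorship 111...222......
After op 6 (move_left): buffer="mvgycvmvgrhawlx" (len 15), cursors c1@0 c2@6, authorship 111...222......

Answer: mvgycvmvgrhawlx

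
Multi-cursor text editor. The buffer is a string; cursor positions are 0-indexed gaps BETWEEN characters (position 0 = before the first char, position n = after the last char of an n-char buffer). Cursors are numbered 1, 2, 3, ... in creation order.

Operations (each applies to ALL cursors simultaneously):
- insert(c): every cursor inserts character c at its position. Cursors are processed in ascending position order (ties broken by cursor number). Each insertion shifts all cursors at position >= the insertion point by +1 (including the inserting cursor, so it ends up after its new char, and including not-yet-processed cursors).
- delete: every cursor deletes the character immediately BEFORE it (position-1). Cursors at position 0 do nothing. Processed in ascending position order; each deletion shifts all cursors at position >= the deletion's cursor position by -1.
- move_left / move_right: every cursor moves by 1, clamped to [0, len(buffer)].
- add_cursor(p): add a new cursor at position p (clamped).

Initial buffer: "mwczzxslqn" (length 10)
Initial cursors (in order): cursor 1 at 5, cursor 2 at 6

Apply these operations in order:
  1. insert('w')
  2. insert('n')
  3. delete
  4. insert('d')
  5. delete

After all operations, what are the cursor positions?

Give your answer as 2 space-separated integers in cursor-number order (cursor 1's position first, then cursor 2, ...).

Answer: 6 8

Derivation:
After op 1 (insert('w')): buffer="mwczzwxwslqn" (len 12), cursors c1@6 c2@8, authorship .....1.2....
After op 2 (insert('n')): buffer="mwczzwnxwnslqn" (len 14), cursors c1@7 c2@10, authorship .....11.22....
After op 3 (delete): buffer="mwczzwxwslqn" (len 12), cursors c1@6 c2@8, authorship .....1.2....
After op 4 (insert('d')): buffer="mwczzwdxwdslqn" (len 14), cursors c1@7 c2@10, authorship .....11.22....
After op 5 (delete): buffer="mwczzwxwslqn" (len 12), cursors c1@6 c2@8, authorship .....1.2....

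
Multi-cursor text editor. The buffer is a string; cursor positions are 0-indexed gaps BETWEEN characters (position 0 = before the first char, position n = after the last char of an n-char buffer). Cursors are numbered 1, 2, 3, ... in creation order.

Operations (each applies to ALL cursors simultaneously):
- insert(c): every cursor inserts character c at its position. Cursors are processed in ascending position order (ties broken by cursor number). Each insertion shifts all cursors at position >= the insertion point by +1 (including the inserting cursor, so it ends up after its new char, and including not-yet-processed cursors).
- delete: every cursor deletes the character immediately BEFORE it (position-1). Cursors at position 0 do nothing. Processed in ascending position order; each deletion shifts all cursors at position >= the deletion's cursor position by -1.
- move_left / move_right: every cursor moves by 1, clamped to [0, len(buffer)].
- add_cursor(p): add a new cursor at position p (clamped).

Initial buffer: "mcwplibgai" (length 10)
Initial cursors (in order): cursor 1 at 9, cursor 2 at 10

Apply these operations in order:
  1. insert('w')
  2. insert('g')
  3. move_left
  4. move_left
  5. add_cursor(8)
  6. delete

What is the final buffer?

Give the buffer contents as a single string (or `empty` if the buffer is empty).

After op 1 (insert('w')): buffer="mcwplibgawiw" (len 12), cursors c1@10 c2@12, authorship .........1.2
After op 2 (insert('g')): buffer="mcwplibgawgiwg" (len 14), cursors c1@11 c2@14, authorship .........11.22
After op 3 (move_left): buffer="mcwplibgawgiwg" (len 14), cursors c1@10 c2@13, authorship .........11.22
After op 4 (move_left): buffer="mcwplibgawgiwg" (len 14), cursors c1@9 c2@12, authorship .........11.22
After op 5 (add_cursor(8)): buffer="mcwplibgawgiwg" (len 14), cursors c3@8 c1@9 c2@12, authorship .........11.22
After op 6 (delete): buffer="mcwplibwgwg" (len 11), cursors c1@7 c3@7 c2@9, authorship .......1122

Answer: mcwplibwgwg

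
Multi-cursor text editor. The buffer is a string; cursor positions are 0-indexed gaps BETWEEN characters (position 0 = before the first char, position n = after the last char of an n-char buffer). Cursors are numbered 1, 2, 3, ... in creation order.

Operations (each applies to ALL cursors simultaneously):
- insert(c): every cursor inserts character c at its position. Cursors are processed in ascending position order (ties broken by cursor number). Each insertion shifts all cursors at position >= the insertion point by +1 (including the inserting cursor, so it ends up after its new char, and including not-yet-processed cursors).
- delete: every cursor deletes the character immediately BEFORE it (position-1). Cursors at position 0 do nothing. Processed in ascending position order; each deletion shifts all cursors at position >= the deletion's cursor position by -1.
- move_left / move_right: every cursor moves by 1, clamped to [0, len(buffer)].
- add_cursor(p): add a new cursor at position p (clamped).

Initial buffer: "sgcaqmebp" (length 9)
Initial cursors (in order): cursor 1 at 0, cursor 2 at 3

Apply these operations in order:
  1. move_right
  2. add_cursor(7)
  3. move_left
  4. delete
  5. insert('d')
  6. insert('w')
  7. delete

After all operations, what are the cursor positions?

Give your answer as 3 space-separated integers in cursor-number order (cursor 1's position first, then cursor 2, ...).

Answer: 1 4 7

Derivation:
After op 1 (move_right): buffer="sgcaqmebp" (len 9), cursors c1@1 c2@4, authorship .........
After op 2 (add_cursor(7)): buffer="sgcaqmebp" (len 9), cursors c1@1 c2@4 c3@7, authorship .........
After op 3 (move_left): buffer="sgcaqmebp" (len 9), cursors c1@0 c2@3 c3@6, authorship .........
After op 4 (delete): buffer="sgaqebp" (len 7), cursors c1@0 c2@2 c3@4, authorship .......
After op 5 (insert('d')): buffer="dsgdaqdebp" (len 10), cursors c1@1 c2@4 c3@7, authorship 1..2..3...
After op 6 (insert('w')): buffer="dwsgdwaqdwebp" (len 13), cursors c1@2 c2@6 c3@10, authorship 11..22..33...
After op 7 (delete): buffer="dsgdaqdebp" (len 10), cursors c1@1 c2@4 c3@7, authorship 1..2..3...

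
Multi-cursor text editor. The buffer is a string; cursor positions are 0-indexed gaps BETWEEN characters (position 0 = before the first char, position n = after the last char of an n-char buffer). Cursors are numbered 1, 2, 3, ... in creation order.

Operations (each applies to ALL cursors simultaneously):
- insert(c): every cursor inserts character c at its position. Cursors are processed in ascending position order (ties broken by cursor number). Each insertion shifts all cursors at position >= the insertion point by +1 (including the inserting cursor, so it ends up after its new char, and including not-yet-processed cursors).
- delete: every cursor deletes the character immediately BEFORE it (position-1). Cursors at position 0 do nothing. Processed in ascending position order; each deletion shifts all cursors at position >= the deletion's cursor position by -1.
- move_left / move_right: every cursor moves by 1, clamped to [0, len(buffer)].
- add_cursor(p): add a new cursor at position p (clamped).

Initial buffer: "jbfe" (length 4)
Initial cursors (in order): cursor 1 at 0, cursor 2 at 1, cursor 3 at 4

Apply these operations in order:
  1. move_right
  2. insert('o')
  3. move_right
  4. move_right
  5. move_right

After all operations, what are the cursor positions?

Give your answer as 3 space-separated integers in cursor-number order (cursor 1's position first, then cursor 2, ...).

Answer: 5 7 7

Derivation:
After op 1 (move_right): buffer="jbfe" (len 4), cursors c1@1 c2@2 c3@4, authorship ....
After op 2 (insert('o')): buffer="jobofeo" (len 7), cursors c1@2 c2@4 c3@7, authorship .1.2..3
After op 3 (move_right): buffer="jobofeo" (len 7), cursors c1@3 c2@5 c3@7, authorship .1.2..3
After op 4 (move_right): buffer="jobofeo" (len 7), cursors c1@4 c2@6 c3@7, authorship .1.2..3
After op 5 (move_right): buffer="jobofeo" (len 7), cursors c1@5 c2@7 c3@7, authorship .1.2..3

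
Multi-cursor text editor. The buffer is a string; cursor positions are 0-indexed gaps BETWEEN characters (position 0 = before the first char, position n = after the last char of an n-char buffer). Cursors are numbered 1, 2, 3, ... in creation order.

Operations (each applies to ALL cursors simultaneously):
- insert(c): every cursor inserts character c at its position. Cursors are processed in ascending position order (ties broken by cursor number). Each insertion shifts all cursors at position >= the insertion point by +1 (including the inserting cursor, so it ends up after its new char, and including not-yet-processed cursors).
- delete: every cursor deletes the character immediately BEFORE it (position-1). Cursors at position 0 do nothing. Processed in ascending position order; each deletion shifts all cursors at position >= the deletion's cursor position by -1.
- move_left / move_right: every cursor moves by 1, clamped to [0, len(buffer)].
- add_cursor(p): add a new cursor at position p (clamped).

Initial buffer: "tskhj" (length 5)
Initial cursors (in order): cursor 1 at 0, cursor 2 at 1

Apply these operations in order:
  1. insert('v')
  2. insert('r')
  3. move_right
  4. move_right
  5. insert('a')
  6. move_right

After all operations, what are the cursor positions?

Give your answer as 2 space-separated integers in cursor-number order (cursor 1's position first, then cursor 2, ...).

Answer: 6 10

Derivation:
After op 1 (insert('v')): buffer="vtvskhj" (len 7), cursors c1@1 c2@3, authorship 1.2....
After op 2 (insert('r')): buffer="vrtvrskhj" (len 9), cursors c1@2 c2@5, authorship 11.22....
After op 3 (move_right): buffer="vrtvrskhj" (len 9), cursors c1@3 c2@6, authorship 11.22....
After op 4 (move_right): buffer="vrtvrskhj" (len 9), cursors c1@4 c2@7, authorship 11.22....
After op 5 (insert('a')): buffer="vrtvarskahj" (len 11), cursors c1@5 c2@9, authorship 11.212..2..
After op 6 (move_right): buffer="vrtvarskahj" (len 11), cursors c1@6 c2@10, authorship 11.212..2..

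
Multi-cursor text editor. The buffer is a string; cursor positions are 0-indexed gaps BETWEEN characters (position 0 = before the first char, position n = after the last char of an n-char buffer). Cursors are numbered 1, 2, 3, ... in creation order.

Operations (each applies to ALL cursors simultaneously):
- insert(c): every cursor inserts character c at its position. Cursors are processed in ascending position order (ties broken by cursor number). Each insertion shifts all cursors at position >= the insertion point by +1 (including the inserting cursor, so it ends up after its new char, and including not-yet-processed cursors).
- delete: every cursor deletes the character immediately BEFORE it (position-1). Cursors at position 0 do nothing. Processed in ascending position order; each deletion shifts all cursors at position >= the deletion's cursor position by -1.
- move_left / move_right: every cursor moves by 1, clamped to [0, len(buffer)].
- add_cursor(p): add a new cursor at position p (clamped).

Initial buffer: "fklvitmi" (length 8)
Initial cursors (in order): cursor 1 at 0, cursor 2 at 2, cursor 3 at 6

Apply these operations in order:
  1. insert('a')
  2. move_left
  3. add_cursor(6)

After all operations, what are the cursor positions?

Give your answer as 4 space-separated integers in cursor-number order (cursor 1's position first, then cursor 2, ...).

Answer: 0 3 8 6

Derivation:
After op 1 (insert('a')): buffer="afkalvitami" (len 11), cursors c1@1 c2@4 c3@9, authorship 1..2....3..
After op 2 (move_left): buffer="afkalvitami" (len 11), cursors c1@0 c2@3 c3@8, authorship 1..2....3..
After op 3 (add_cursor(6)): buffer="afkalvitami" (len 11), cursors c1@0 c2@3 c4@6 c3@8, authorship 1..2....3..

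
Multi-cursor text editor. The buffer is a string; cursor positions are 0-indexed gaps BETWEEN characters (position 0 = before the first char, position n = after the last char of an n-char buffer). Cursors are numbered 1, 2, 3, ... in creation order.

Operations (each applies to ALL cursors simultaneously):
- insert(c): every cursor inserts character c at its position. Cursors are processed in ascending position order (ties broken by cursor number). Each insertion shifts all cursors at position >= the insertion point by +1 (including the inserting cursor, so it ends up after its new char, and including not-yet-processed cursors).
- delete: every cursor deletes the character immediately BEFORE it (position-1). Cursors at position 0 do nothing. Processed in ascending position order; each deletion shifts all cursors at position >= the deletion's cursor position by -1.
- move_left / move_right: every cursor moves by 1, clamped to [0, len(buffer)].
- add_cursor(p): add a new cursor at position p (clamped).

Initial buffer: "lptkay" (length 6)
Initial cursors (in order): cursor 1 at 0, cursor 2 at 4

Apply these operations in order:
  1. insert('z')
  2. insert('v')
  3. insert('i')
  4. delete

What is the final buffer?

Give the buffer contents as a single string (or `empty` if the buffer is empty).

After op 1 (insert('z')): buffer="zlptkzay" (len 8), cursors c1@1 c2@6, authorship 1....2..
After op 2 (insert('v')): buffer="zvlptkzvay" (len 10), cursors c1@2 c2@8, authorship 11....22..
After op 3 (insert('i')): buffer="zvilptkzviay" (len 12), cursors c1@3 c2@10, authorship 111....222..
After op 4 (delete): buffer="zvlptkzvay" (len 10), cursors c1@2 c2@8, authorship 11....22..

Answer: zvlptkzvay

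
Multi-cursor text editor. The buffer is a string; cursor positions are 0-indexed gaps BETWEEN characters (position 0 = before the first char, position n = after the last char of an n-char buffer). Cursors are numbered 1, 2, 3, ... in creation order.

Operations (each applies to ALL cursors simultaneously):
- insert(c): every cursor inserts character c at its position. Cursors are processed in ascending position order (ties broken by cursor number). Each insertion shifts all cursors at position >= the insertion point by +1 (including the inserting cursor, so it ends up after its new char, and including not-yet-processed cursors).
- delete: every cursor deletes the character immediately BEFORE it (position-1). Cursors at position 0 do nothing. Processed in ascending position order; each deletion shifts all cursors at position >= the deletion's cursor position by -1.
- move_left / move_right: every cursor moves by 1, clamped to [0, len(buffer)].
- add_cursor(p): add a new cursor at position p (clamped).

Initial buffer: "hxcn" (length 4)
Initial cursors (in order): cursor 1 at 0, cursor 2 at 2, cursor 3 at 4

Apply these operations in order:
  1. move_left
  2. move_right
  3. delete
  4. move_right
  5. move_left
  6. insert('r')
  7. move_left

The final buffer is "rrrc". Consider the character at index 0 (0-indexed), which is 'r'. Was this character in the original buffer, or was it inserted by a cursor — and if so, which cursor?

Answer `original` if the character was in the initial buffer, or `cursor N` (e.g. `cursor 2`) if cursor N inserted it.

After op 1 (move_left): buffer="hxcn" (len 4), cursors c1@0 c2@1 c3@3, authorship ....
After op 2 (move_right): buffer="hxcn" (len 4), cursors c1@1 c2@2 c3@4, authorship ....
After op 3 (delete): buffer="c" (len 1), cursors c1@0 c2@0 c3@1, authorship .
After op 4 (move_right): buffer="c" (len 1), cursors c1@1 c2@1 c3@1, authorship .
After op 5 (move_left): buffer="c" (len 1), cursors c1@0 c2@0 c3@0, authorship .
After op 6 (insert('r')): buffer="rrrc" (len 4), cursors c1@3 c2@3 c3@3, authorship 123.
After op 7 (move_left): buffer="rrrc" (len 4), cursors c1@2 c2@2 c3@2, authorship 123.
Authorship (.=original, N=cursor N): 1 2 3 .
Index 0: author = 1

Answer: cursor 1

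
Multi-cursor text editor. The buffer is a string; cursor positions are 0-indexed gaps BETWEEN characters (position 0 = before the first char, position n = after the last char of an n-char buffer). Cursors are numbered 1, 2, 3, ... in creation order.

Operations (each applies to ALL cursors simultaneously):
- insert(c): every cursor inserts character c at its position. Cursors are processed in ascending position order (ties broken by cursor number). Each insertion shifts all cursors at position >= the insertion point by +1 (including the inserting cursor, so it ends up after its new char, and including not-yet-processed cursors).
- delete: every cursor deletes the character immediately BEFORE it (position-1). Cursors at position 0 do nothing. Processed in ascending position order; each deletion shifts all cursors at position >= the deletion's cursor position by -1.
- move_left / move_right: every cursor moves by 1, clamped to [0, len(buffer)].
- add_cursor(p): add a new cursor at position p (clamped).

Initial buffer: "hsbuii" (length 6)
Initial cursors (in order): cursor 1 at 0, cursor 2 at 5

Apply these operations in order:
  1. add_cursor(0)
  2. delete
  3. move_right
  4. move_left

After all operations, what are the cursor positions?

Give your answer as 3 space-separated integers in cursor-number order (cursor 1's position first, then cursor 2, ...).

Answer: 0 4 0

Derivation:
After op 1 (add_cursor(0)): buffer="hsbuii" (len 6), cursors c1@0 c3@0 c2@5, authorship ......
After op 2 (delete): buffer="hsbui" (len 5), cursors c1@0 c3@0 c2@4, authorship .....
After op 3 (move_right): buffer="hsbui" (len 5), cursors c1@1 c3@1 c2@5, authorship .....
After op 4 (move_left): buffer="hsbui" (len 5), cursors c1@0 c3@0 c2@4, authorship .....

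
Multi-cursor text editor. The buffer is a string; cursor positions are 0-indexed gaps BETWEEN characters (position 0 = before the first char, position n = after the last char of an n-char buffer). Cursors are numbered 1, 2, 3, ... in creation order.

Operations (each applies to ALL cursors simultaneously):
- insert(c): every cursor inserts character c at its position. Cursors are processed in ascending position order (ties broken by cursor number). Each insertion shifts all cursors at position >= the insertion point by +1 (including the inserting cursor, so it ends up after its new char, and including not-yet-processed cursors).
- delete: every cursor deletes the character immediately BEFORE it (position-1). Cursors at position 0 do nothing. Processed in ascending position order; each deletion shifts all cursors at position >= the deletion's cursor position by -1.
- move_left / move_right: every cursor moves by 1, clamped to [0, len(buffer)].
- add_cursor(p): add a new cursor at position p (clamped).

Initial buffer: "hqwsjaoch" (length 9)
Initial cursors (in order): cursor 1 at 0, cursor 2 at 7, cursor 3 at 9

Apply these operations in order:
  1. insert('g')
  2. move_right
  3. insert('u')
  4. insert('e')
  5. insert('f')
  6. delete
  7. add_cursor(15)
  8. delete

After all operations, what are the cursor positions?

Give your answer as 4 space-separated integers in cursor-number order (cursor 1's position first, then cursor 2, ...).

After op 1 (insert('g')): buffer="ghqwsjaogchg" (len 12), cursors c1@1 c2@9 c3@12, authorship 1.......2..3
After op 2 (move_right): buffer="ghqwsjaogchg" (len 12), cursors c1@2 c2@10 c3@12, authorship 1.......2..3
After op 3 (insert('u')): buffer="ghuqwsjaogcuhgu" (len 15), cursors c1@3 c2@12 c3@15, authorship 1.1......2.2.33
After op 4 (insert('e')): buffer="ghueqwsjaogcuehgue" (len 18), cursors c1@4 c2@14 c3@18, authorship 1.11......2.22.333
After op 5 (insert('f')): buffer="ghuefqwsjaogcuefhguef" (len 21), cursors c1@5 c2@16 c3@21, authorship 1.111......2.222.3333
After op 6 (delete): buffer="ghueqwsjaogcuehgue" (len 18), cursors c1@4 c2@14 c3@18, authorship 1.11......2.22.333
After op 7 (add_cursor(15)): buffer="ghueqwsjaogcuehgue" (len 18), cursors c1@4 c2@14 c4@15 c3@18, authorship 1.11......2.22.333
After op 8 (delete): buffer="ghuqwsjaogcugu" (len 14), cursors c1@3 c2@12 c4@12 c3@14, authorship 1.1......2.233

Answer: 3 12 14 12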